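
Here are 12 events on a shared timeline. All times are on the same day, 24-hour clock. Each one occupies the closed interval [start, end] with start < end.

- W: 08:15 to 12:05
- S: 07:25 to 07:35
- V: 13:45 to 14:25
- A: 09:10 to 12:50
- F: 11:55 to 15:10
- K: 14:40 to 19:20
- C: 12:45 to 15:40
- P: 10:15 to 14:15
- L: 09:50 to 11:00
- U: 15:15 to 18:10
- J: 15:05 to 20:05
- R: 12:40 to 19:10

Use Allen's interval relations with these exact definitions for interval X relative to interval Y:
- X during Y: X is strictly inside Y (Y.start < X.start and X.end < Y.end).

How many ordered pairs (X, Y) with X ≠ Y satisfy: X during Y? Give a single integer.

9

Checking all 132 ordered pairs for relation 'during'; matching pairs in alphabetical order:
(C, R): C during R ✓
(L, A): L during A ✓
(L, W): L during W ✓
(U, J): U during J ✓
(U, K): U during K ✓
(U, R): U during R ✓
(V, C): V during C ✓
(V, F): V during F ✓
(V, R): V during R ✓
Count: 9.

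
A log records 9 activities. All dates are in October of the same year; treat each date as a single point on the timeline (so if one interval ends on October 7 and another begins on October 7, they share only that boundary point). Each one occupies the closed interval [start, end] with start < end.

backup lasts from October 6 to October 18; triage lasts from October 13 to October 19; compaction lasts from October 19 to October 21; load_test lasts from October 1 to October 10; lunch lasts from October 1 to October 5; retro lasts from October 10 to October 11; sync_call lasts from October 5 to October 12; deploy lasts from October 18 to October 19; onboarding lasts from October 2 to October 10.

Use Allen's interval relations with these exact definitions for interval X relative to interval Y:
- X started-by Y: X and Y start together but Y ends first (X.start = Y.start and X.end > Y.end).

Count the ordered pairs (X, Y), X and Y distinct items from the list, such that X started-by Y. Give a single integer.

Checking all 72 ordered pairs for relation 'started-by'; matching pairs in alphabetical order:
(load_test, lunch): load_test started-by lunch ✓
Count: 1.

1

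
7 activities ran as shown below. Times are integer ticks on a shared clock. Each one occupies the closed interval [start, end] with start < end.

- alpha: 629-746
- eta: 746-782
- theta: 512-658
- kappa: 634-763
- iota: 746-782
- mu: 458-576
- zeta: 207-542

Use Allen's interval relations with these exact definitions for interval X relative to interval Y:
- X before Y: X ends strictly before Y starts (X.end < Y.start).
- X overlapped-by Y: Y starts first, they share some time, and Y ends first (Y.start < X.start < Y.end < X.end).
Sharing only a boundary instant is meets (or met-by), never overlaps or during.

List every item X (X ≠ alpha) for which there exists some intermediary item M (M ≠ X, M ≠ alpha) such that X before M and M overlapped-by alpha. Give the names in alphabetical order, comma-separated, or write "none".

Target alpha = [629, 746].
Intermediaries M with M overlapped-by alpha: kappa.
Via kappa — items with X before kappa: mu, zeta.
Union: mu, zeta.

mu, zeta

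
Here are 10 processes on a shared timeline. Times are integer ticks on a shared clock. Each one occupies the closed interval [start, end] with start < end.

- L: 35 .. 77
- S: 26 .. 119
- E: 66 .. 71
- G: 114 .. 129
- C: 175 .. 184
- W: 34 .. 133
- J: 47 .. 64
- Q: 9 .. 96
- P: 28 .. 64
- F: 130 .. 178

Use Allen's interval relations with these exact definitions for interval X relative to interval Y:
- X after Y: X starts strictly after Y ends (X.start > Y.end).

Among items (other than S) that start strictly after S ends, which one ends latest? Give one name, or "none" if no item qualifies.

Target S = [26, 119].
C [175, 184] → after → candidate.
E [66, 71] → during → excluded.
F [130, 178] → after → candidate.
G [114, 129] → overlapped-by → excluded.
J [47, 64] → during → excluded.
L [35, 77] → during → excluded.
P [28, 64] → during → excluded.
Q [9, 96] → overlaps → excluded.
W [34, 133] → overlapped-by → excluded.
Among candidates, latest end is 184 → C.

C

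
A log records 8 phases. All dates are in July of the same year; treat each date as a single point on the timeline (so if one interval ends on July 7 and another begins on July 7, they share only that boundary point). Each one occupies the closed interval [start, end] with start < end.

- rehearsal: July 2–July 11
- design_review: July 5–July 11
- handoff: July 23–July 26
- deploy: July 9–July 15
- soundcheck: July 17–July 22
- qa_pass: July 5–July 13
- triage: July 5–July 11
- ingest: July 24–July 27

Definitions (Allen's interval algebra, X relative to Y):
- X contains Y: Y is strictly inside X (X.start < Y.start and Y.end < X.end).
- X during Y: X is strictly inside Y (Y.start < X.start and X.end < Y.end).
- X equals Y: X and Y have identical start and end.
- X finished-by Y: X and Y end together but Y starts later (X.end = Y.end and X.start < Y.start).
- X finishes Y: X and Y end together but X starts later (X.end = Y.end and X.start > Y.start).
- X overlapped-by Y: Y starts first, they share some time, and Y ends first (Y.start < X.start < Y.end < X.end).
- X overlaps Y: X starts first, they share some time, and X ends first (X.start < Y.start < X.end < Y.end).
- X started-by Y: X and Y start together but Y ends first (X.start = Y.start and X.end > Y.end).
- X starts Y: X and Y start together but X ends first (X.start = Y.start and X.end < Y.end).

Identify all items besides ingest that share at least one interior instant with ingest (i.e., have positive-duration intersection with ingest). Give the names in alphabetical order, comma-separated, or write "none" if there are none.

handoff

Target ingest = [July 24, July 27].
deploy [July 9, July 15] → before → no.
design_review [July 5, July 11] → before → no.
handoff [July 23, July 26] → overlaps → yes.
qa_pass [July 5, July 13] → before → no.
rehearsal [July 2, July 11] → before → no.
soundcheck [July 17, July 22] → before → no.
triage [July 5, July 11] → before → no.
Result: handoff.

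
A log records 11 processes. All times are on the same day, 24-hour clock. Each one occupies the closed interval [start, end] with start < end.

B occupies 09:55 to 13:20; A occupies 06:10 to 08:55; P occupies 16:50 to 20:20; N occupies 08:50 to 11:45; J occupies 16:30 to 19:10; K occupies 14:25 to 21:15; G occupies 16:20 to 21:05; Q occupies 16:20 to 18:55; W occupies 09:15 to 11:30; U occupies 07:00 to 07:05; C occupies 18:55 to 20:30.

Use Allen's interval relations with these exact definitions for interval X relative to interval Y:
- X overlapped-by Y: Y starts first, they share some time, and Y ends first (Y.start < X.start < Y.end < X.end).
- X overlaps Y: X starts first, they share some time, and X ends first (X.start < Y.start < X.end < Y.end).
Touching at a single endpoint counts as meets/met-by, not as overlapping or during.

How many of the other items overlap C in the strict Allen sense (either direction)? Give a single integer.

2

Target C = [18:55, 20:30].
A [06:10, 08:55] → before → no.
B [09:55, 13:20] → before → no.
G [16:20, 21:05] → contains → no.
J [16:30, 19:10] → overlaps → counts.
K [14:25, 21:15] → contains → no.
N [08:50, 11:45] → before → no.
P [16:50, 20:20] → overlaps → counts.
Q [16:20, 18:55] → meets → no.
U [07:00, 07:05] → before → no.
W [09:15, 11:30] → before → no.
Total: 2.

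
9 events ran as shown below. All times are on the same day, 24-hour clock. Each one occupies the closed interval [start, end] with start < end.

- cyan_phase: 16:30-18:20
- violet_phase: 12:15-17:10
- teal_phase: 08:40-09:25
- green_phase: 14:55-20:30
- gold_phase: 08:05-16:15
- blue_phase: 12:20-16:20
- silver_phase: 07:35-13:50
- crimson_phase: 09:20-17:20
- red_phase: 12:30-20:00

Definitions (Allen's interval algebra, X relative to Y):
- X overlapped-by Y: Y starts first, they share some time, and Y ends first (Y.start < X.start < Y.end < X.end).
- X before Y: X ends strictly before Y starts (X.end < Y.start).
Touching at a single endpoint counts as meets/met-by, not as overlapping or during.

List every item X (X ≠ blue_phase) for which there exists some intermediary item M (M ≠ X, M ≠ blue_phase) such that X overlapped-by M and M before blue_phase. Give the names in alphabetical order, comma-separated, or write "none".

Target blue_phase = [12:20, 16:20].
Intermediaries M with M before blue_phase: teal_phase.
Via teal_phase — items with X overlapped-by teal_phase: crimson_phase.
Union: crimson_phase.

crimson_phase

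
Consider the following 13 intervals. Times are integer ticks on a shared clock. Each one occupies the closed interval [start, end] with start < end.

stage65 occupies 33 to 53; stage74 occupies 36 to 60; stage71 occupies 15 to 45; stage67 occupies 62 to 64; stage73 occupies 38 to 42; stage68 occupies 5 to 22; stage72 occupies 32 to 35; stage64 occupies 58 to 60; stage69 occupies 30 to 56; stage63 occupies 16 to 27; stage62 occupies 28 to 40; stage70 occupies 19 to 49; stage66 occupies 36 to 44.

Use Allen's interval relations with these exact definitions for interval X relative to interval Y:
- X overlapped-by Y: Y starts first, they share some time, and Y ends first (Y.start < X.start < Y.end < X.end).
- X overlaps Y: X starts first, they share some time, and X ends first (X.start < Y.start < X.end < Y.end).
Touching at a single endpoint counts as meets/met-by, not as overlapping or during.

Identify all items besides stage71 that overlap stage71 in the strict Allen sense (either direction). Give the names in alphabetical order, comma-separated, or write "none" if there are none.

stage65, stage68, stage69, stage70, stage74

Target stage71 = [15, 45].
stage62 [28, 40] → during → no.
stage63 [16, 27] → during → no.
stage64 [58, 60] → after → no.
stage65 [33, 53] → overlapped-by → yes.
stage66 [36, 44] → during → no.
stage67 [62, 64] → after → no.
stage68 [5, 22] → overlaps → yes.
stage69 [30, 56] → overlapped-by → yes.
stage70 [19, 49] → overlapped-by → yes.
stage72 [32, 35] → during → no.
stage73 [38, 42] → during → no.
stage74 [36, 60] → overlapped-by → yes.
Result: stage65, stage68, stage69, stage70, stage74.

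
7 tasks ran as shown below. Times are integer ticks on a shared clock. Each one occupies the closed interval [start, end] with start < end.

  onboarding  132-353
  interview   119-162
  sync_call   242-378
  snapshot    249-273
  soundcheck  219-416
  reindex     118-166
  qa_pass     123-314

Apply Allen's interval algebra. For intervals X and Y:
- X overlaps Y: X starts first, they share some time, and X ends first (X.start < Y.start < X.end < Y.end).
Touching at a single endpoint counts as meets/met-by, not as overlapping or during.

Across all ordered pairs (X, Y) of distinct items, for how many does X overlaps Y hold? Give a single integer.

Checking all 42 ordered pairs for relation 'overlaps'; matching pairs in alphabetical order:
(interview, onboarding): interview overlaps onboarding ✓
(interview, qa_pass): interview overlaps qa_pass ✓
(onboarding, soundcheck): onboarding overlaps soundcheck ✓
(onboarding, sync_call): onboarding overlaps sync_call ✓
(qa_pass, onboarding): qa_pass overlaps onboarding ✓
(qa_pass, soundcheck): qa_pass overlaps soundcheck ✓
(qa_pass, sync_call): qa_pass overlaps sync_call ✓
(reindex, onboarding): reindex overlaps onboarding ✓
(reindex, qa_pass): reindex overlaps qa_pass ✓
Count: 9.

9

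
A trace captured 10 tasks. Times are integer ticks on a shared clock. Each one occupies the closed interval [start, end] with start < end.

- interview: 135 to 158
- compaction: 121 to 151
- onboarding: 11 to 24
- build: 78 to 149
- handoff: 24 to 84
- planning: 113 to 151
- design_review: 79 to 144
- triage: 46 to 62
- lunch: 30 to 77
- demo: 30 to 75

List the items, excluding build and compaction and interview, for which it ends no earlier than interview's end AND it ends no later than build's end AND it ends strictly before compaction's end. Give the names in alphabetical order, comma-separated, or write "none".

none

Conditions: its end is no earlier than interview's end (X.end >= 158) AND its end is no later than build's end (X.end <= 149) AND its end is strictly before compaction's end (X.end < 151).
demo: end 75 >= 158? ✗; end 75 <= 149? ✓; end 75 < 151? ✓ → no.
design_review: end 144 >= 158? ✗; end 144 <= 149? ✓; end 144 < 151? ✓ → no.
handoff: end 84 >= 158? ✗; end 84 <= 149? ✓; end 84 < 151? ✓ → no.
lunch: end 77 >= 158? ✗; end 77 <= 149? ✓; end 77 < 151? ✓ → no.
onboarding: end 24 >= 158? ✗; end 24 <= 149? ✓; end 24 < 151? ✓ → no.
planning: end 151 >= 158? ✗; end 151 <= 149? ✗; end 151 < 151? ✗ → no.
triage: end 62 >= 158? ✗; end 62 <= 149? ✓; end 62 < 151? ✓ → no.
Result: none.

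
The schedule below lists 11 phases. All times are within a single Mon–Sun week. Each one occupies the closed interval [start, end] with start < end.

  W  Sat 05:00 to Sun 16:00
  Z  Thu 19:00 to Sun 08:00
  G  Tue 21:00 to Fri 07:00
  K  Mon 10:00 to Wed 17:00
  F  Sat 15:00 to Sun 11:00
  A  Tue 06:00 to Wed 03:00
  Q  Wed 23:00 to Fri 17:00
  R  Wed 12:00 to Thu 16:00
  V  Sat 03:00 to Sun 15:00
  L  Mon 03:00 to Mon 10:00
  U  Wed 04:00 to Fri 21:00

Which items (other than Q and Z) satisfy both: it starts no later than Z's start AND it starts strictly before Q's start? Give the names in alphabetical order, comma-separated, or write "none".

A, G, K, L, R, U

Conditions: its start is no later than Z's start (X.start <= Thu 19:00) AND its start is strictly before Q's start (X.start < Wed 23:00).
A: start Tue 06:00 <= Thu 19:00? ✓; start Tue 06:00 < Wed 23:00? ✓ → yes.
F: start Sat 15:00 <= Thu 19:00? ✗; start Sat 15:00 < Wed 23:00? ✗ → no.
G: start Tue 21:00 <= Thu 19:00? ✓; start Tue 21:00 < Wed 23:00? ✓ → yes.
K: start Mon 10:00 <= Thu 19:00? ✓; start Mon 10:00 < Wed 23:00? ✓ → yes.
L: start Mon 03:00 <= Thu 19:00? ✓; start Mon 03:00 < Wed 23:00? ✓ → yes.
R: start Wed 12:00 <= Thu 19:00? ✓; start Wed 12:00 < Wed 23:00? ✓ → yes.
U: start Wed 04:00 <= Thu 19:00? ✓; start Wed 04:00 < Wed 23:00? ✓ → yes.
V: start Sat 03:00 <= Thu 19:00? ✗; start Sat 03:00 < Wed 23:00? ✗ → no.
W: start Sat 05:00 <= Thu 19:00? ✗; start Sat 05:00 < Wed 23:00? ✗ → no.
Result: A, G, K, L, R, U.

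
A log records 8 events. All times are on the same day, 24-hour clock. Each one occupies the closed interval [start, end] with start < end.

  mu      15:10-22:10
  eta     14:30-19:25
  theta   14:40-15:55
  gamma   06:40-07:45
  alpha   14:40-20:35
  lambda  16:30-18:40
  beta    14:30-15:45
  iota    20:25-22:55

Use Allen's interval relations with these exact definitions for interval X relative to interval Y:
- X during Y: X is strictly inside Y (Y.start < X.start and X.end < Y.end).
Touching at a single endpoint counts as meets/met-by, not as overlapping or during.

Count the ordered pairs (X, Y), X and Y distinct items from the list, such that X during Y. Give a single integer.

4

Checking all 56 ordered pairs for relation 'during'; matching pairs in alphabetical order:
(lambda, alpha): lambda during alpha ✓
(lambda, eta): lambda during eta ✓
(lambda, mu): lambda during mu ✓
(theta, eta): theta during eta ✓
Count: 4.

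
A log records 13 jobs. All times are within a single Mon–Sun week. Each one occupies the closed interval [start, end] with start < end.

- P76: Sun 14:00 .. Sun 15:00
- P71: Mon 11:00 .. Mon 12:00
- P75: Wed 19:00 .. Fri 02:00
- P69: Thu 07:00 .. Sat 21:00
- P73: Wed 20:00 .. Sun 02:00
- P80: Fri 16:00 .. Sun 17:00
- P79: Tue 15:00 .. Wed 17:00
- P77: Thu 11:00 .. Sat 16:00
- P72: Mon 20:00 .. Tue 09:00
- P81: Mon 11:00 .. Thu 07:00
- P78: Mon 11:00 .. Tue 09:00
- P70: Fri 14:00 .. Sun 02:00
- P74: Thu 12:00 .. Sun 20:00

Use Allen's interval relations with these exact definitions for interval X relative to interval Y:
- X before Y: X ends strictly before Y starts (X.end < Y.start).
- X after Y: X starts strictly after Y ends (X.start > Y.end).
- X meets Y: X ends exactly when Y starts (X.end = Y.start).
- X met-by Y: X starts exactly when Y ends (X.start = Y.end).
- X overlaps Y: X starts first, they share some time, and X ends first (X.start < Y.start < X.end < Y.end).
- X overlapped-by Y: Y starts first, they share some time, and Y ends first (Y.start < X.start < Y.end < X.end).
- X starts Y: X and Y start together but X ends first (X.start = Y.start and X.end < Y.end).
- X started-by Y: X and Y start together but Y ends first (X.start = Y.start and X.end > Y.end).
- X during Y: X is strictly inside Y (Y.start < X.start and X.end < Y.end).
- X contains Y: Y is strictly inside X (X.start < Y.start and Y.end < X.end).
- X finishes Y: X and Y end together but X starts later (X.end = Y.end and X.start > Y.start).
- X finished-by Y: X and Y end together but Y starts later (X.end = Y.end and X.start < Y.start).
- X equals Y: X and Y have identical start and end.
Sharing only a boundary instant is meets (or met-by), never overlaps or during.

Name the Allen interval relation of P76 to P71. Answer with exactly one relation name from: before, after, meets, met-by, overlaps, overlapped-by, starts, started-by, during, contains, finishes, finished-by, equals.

after

P76 = [Sun 14:00, Sun 15:00]; P71 = [Mon 11:00, Mon 12:00].
Compare endpoints: P76.start > P71.start, P76.start > P71.end, P76.end > P71.start, P76.end > P71.end.
That pattern is 'after'.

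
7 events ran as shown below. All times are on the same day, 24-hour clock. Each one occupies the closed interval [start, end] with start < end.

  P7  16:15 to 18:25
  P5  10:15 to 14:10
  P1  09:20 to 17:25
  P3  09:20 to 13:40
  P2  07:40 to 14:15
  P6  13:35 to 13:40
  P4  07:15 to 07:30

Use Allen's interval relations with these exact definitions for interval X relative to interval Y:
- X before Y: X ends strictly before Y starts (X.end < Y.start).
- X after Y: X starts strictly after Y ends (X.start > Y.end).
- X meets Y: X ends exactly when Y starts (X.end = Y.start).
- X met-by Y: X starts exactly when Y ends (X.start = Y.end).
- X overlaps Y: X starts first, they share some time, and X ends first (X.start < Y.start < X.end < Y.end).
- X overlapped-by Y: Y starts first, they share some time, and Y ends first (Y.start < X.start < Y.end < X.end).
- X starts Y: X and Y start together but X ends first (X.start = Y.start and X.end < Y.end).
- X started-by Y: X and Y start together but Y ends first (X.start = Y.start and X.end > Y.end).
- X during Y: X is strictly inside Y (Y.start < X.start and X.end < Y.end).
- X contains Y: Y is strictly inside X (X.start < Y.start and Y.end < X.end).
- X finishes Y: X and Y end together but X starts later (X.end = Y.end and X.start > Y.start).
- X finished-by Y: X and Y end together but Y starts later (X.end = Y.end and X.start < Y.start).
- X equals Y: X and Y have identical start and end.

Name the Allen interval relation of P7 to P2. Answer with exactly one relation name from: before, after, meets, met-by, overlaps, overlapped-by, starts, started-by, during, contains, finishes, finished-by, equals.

after

P7 = [16:15, 18:25]; P2 = [07:40, 14:15].
Compare endpoints: P7.start > P2.start, P7.start > P2.end, P7.end > P2.start, P7.end > P2.end.
That pattern is 'after'.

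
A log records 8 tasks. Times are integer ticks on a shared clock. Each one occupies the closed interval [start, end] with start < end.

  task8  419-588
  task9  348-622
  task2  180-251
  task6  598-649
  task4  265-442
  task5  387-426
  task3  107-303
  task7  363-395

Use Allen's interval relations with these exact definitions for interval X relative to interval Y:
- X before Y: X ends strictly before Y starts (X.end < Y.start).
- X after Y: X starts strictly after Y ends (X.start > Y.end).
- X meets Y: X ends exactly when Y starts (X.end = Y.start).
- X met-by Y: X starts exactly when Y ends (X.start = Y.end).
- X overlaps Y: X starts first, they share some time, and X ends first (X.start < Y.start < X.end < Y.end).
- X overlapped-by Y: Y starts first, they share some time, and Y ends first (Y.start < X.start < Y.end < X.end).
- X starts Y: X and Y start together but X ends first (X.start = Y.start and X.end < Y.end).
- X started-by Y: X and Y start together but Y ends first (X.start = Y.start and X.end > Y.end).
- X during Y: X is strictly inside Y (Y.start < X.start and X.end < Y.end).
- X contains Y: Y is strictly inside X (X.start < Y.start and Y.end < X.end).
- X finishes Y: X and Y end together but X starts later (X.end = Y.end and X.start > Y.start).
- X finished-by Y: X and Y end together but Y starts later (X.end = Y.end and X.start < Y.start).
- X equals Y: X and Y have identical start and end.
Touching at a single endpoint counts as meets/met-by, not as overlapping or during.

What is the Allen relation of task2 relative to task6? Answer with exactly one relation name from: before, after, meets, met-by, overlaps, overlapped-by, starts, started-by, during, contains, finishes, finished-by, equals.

task2 = [180, 251]; task6 = [598, 649].
Compare endpoints: task2.start < task6.start, task2.start < task6.end, task2.end < task6.start, task2.end < task6.end.
That pattern is 'before'.

before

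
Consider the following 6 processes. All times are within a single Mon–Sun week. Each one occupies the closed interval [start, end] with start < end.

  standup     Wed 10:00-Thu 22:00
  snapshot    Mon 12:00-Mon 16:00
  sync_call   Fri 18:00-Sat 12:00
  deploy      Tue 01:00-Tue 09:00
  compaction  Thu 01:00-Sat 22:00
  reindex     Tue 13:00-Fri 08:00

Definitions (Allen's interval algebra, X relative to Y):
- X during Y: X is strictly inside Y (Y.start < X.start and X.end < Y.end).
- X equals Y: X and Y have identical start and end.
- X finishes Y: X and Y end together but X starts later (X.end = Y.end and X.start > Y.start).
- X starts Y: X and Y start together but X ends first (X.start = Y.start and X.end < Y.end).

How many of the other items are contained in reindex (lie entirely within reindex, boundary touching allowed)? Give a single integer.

Target reindex = [Tue 13:00, Fri 08:00].
compaction [Thu 01:00, Sat 22:00] → overlapped-by → no.
deploy [Tue 01:00, Tue 09:00] → before → no.
snapshot [Mon 12:00, Mon 16:00] → before → no.
standup [Wed 10:00, Thu 22:00] → during → counts.
sync_call [Fri 18:00, Sat 12:00] → after → no.
Total: 1.

1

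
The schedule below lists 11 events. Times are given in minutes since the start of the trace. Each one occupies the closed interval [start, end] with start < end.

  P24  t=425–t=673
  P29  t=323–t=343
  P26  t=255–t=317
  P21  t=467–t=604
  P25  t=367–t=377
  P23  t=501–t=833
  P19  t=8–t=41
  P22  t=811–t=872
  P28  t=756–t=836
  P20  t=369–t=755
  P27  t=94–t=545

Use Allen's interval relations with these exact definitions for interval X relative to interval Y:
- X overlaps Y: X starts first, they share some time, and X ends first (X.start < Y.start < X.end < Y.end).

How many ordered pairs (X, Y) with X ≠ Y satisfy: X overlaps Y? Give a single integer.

Checking all 110 ordered pairs for relation 'overlaps'; matching pairs in alphabetical order:
(P20, P23): P20 overlaps P23 ✓
(P21, P23): P21 overlaps P23 ✓
(P23, P22): P23 overlaps P22 ✓
(P23, P28): P23 overlaps P28 ✓
(P24, P23): P24 overlaps P23 ✓
(P25, P20): P25 overlaps P20 ✓
(P27, P20): P27 overlaps P20 ✓
(P27, P21): P27 overlaps P21 ✓
(P27, P23): P27 overlaps P23 ✓
(P27, P24): P27 overlaps P24 ✓
(P28, P22): P28 overlaps P22 ✓
Count: 11.

11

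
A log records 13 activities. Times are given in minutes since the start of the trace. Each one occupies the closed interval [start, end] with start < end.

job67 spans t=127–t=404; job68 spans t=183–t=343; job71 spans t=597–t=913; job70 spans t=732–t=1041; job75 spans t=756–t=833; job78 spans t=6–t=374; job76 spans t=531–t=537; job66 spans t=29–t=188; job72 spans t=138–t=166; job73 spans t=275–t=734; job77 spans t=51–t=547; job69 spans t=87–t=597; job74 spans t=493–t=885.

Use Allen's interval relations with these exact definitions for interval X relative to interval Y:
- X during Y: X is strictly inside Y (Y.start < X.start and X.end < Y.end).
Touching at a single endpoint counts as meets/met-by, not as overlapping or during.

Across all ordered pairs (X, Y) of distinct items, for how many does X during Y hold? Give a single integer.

Checking all 156 ordered pairs for relation 'during'; matching pairs in alphabetical order:
(job66, job78): job66 during job78 ✓
(job67, job69): job67 during job69 ✓
(job67, job77): job67 during job77 ✓
(job68, job67): job68 during job67 ✓
(job68, job69): job68 during job69 ✓
(job68, job77): job68 during job77 ✓
(job68, job78): job68 during job78 ✓
(job72, job66): job72 during job66 ✓
(job72, job67): job72 during job67 ✓
(job72, job69): job72 during job69 ✓
(job72, job77): job72 during job77 ✓
(job72, job78): job72 during job78 ✓
(job75, job70): job75 during job70 ✓
(job75, job71): job75 during job71 ✓
(job75, job74): job75 during job74 ✓
(job76, job69): job76 during job69 ✓
(job76, job73): job76 during job73 ✓
(job76, job74): job76 during job74 ✓
(job76, job77): job76 during job77 ✓
Count: 19.

19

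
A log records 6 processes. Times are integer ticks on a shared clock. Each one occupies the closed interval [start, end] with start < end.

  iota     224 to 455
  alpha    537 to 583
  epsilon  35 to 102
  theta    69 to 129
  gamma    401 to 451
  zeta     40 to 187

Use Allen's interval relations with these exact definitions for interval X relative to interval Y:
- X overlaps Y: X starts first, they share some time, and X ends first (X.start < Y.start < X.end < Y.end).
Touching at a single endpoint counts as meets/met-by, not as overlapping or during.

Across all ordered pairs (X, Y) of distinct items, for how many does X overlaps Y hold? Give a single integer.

Checking all 30 ordered pairs for relation 'overlaps'; matching pairs in alphabetical order:
(epsilon, theta): epsilon overlaps theta ✓
(epsilon, zeta): epsilon overlaps zeta ✓
Count: 2.

2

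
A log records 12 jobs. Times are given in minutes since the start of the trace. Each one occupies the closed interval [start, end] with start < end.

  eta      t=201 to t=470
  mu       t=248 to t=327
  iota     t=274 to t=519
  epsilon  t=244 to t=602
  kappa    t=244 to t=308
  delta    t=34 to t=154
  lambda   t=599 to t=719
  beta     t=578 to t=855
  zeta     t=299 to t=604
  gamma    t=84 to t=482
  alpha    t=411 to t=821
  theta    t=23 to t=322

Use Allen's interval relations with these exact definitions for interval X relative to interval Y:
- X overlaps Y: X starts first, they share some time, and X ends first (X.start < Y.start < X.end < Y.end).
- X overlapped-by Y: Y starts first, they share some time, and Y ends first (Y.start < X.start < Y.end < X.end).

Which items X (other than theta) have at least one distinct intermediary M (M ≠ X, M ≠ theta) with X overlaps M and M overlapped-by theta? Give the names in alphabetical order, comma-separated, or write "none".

delta, epsilon, eta, gamma, iota, kappa, mu

Target theta = [t=23, t=322].
Intermediaries M with M overlapped-by theta: epsilon, eta, gamma, iota, mu, zeta.
Via epsilon — items with X overlaps epsilon: eta, gamma.
Via eta — items with X overlaps eta: none.
Via gamma — items with X overlaps gamma: delta.
Via iota — items with X overlaps iota: eta, gamma, kappa, mu.
Via mu — items with X overlaps mu: kappa.
Via zeta — items with X overlaps zeta: epsilon, eta, gamma, iota, kappa, mu.
Union: delta, epsilon, eta, gamma, iota, kappa, mu.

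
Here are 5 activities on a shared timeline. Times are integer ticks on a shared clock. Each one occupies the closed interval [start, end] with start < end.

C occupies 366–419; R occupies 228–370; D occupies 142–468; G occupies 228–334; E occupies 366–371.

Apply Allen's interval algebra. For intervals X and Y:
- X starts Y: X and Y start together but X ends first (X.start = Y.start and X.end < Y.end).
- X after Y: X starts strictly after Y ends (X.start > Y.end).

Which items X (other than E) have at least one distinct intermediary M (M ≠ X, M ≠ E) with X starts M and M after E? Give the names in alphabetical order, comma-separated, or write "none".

none

Target E = [366, 371].
Intermediaries M with M after E: none.
Union: none.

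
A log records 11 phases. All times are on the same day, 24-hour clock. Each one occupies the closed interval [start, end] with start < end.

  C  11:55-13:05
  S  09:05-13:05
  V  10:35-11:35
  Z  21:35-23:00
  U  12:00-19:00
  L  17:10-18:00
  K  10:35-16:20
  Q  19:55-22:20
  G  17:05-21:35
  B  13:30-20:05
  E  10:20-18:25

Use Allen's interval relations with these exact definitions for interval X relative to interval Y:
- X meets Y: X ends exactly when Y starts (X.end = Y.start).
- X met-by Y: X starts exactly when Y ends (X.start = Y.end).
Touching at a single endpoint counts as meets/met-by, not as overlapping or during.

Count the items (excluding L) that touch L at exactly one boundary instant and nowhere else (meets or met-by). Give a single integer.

0

Target L = [17:10, 18:00].
B [13:30, 20:05] → contains → no.
C [11:55, 13:05] → before → no.
E [10:20, 18:25] → contains → no.
G [17:05, 21:35] → contains → no.
K [10:35, 16:20] → before → no.
Q [19:55, 22:20] → after → no.
S [09:05, 13:05] → before → no.
U [12:00, 19:00] → contains → no.
V [10:35, 11:35] → before → no.
Z [21:35, 23:00] → after → no.
Total: 0.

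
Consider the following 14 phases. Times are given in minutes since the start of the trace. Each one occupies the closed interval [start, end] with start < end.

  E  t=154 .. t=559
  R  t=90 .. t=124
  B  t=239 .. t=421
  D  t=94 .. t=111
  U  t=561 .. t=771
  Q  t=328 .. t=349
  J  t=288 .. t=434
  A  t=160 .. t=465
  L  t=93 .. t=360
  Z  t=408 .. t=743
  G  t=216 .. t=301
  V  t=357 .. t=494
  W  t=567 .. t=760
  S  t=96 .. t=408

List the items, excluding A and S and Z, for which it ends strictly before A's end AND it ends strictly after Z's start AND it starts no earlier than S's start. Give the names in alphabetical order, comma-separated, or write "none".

Conditions: its end is strictly before A's end (X.end < t=465) AND its end is strictly after Z's start (X.end > t=408) AND its start is no earlier than S's start (X.start >= t=96).
B: end t=421 < t=465? ✓; end t=421 > t=408? ✓; start t=239 >= t=96? ✓ → yes.
D: end t=111 < t=465? ✓; end t=111 > t=408? ✗; start t=94 >= t=96? ✗ → no.
E: end t=559 < t=465? ✗; end t=559 > t=408? ✓; start t=154 >= t=96? ✓ → no.
G: end t=301 < t=465? ✓; end t=301 > t=408? ✗; start t=216 >= t=96? ✓ → no.
J: end t=434 < t=465? ✓; end t=434 > t=408? ✓; start t=288 >= t=96? ✓ → yes.
L: end t=360 < t=465? ✓; end t=360 > t=408? ✗; start t=93 >= t=96? ✗ → no.
Q: end t=349 < t=465? ✓; end t=349 > t=408? ✗; start t=328 >= t=96? ✓ → no.
R: end t=124 < t=465? ✓; end t=124 > t=408? ✗; start t=90 >= t=96? ✗ → no.
U: end t=771 < t=465? ✗; end t=771 > t=408? ✓; start t=561 >= t=96? ✓ → no.
V: end t=494 < t=465? ✗; end t=494 > t=408? ✓; start t=357 >= t=96? ✓ → no.
W: end t=760 < t=465? ✗; end t=760 > t=408? ✓; start t=567 >= t=96? ✓ → no.
Result: B, J.

B, J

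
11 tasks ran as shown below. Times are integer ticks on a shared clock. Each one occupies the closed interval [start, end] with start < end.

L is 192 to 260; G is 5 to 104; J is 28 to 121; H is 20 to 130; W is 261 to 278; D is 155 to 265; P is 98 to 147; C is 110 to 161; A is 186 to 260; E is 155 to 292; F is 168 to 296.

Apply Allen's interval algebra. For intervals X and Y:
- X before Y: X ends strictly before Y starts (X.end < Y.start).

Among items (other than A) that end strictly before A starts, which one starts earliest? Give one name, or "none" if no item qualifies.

G

Target A = [186, 260].
C [110, 161] → before → candidate.
D [155, 265] → contains → excluded.
E [155, 292] → contains → excluded.
F [168, 296] → contains → excluded.
G [5, 104] → before → candidate.
H [20, 130] → before → candidate.
J [28, 121] → before → candidate.
L [192, 260] → finishes → excluded.
P [98, 147] → before → candidate.
W [261, 278] → after → excluded.
Among candidates, earliest start is 5 → G.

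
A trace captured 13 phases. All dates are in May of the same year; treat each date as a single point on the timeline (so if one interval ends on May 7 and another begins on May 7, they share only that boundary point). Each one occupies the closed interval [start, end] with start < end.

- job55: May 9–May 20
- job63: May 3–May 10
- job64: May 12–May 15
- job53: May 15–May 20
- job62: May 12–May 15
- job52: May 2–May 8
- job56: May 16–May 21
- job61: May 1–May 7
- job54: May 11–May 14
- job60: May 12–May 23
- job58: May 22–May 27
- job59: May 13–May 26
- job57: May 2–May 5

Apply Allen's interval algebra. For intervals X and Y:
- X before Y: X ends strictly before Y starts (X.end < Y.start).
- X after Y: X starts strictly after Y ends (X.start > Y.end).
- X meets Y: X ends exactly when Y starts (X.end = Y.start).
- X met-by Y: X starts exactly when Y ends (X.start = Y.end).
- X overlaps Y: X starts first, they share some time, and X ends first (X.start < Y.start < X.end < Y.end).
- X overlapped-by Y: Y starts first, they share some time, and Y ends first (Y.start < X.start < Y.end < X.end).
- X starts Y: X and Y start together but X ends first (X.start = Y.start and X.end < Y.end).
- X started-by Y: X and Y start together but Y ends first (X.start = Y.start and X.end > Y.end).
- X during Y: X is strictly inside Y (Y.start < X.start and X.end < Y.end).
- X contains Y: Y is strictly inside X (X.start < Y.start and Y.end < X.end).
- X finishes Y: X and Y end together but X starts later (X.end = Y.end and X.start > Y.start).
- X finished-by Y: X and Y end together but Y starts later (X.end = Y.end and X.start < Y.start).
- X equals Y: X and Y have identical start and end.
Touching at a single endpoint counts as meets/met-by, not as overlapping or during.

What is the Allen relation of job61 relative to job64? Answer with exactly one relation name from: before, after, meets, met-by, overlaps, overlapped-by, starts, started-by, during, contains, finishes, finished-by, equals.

job61 = [May 1, May 7]; job64 = [May 12, May 15].
Compare endpoints: job61.start < job64.start, job61.start < job64.end, job61.end < job64.start, job61.end < job64.end.
That pattern is 'before'.

before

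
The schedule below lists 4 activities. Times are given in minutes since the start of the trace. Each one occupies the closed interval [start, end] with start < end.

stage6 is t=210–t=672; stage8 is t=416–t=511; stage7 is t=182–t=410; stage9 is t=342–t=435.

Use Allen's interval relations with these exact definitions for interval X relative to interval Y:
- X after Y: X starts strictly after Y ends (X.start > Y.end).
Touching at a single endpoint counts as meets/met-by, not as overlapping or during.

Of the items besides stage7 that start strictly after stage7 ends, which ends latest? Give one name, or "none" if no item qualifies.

Target stage7 = [t=182, t=410].
stage6 [t=210, t=672] → overlapped-by → excluded.
stage8 [t=416, t=511] → after → candidate.
stage9 [t=342, t=435] → overlapped-by → excluded.
Among candidates, latest end is t=511 → stage8.

stage8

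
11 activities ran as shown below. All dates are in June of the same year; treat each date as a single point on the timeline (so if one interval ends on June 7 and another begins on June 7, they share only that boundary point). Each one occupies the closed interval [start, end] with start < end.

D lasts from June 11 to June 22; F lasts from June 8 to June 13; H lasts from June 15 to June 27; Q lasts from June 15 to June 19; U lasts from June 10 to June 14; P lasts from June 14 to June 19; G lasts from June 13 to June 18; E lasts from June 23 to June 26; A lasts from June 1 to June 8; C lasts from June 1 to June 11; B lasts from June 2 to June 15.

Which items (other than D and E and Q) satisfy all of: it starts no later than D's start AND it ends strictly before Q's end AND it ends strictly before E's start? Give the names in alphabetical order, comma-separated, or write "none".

A, B, C, F, U

Conditions: its start is no later than D's start (X.start <= June 11) AND its end is strictly before Q's end (X.end < June 19) AND its end is strictly before E's start (X.end < June 23).
A: start June 1 <= June 11? ✓; end June 8 < June 19? ✓; end June 8 < June 23? ✓ → yes.
B: start June 2 <= June 11? ✓; end June 15 < June 19? ✓; end June 15 < June 23? ✓ → yes.
C: start June 1 <= June 11? ✓; end June 11 < June 19? ✓; end June 11 < June 23? ✓ → yes.
F: start June 8 <= June 11? ✓; end June 13 < June 19? ✓; end June 13 < June 23? ✓ → yes.
G: start June 13 <= June 11? ✗; end June 18 < June 19? ✓; end June 18 < June 23? ✓ → no.
H: start June 15 <= June 11? ✗; end June 27 < June 19? ✗; end June 27 < June 23? ✗ → no.
P: start June 14 <= June 11? ✗; end June 19 < June 19? ✗; end June 19 < June 23? ✓ → no.
U: start June 10 <= June 11? ✓; end June 14 < June 19? ✓; end June 14 < June 23? ✓ → yes.
Result: A, B, C, F, U.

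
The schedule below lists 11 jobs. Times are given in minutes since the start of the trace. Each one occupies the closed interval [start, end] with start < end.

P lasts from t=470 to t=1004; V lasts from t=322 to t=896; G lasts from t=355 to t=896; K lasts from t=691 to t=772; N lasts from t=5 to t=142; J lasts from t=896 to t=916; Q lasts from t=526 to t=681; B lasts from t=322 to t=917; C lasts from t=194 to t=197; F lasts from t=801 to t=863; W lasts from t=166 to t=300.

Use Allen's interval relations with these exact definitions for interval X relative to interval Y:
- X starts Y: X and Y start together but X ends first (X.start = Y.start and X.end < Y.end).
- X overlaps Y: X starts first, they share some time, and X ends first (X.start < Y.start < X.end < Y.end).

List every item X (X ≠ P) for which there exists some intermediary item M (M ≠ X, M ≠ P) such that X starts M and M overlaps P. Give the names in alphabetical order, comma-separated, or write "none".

Target P = [t=470, t=1004].
Intermediaries M with M overlaps P: B, G, V.
Via B — items with X starts B: V.
Via G — items with X starts G: none.
Via V — items with X starts V: none.
Union: V.

V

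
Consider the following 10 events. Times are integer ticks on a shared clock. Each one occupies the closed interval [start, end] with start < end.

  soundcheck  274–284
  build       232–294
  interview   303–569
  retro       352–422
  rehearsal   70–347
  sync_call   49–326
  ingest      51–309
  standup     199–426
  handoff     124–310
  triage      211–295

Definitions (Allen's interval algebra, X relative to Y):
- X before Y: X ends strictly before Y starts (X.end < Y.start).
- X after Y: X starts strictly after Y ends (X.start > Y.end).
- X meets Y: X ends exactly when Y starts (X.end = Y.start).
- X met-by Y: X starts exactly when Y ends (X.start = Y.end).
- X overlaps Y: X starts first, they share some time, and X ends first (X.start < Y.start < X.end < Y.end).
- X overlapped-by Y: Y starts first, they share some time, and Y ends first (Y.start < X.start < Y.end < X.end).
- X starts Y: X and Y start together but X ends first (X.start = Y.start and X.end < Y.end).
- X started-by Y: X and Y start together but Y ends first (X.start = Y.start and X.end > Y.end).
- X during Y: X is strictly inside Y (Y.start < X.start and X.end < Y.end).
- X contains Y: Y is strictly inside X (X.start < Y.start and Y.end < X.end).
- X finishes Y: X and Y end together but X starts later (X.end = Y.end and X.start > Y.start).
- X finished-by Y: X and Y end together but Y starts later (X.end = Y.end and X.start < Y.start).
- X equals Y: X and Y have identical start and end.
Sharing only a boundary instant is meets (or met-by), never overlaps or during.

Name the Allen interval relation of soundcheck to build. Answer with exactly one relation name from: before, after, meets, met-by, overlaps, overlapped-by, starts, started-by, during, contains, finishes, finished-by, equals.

during

soundcheck = [274, 284]; build = [232, 294].
Compare endpoints: soundcheck.start > build.start, soundcheck.start < build.end, soundcheck.end > build.start, soundcheck.end < build.end.
That pattern is 'during'.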